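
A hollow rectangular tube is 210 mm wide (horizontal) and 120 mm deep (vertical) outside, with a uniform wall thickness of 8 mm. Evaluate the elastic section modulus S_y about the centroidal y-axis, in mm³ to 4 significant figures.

S_y ≈ 2.793 × 10⁵ mm³

Treat the section as a set of non-overlapping primitives; coordinates are from the bounding-box lower-left.
Outer rectangle: 210 × 120, A = 25 200 mm², x = 105 mm, Ī = 92 610 000 mm⁴.
Inner void (subtracted): 194 × 104, A = 20 176 mm², x = 105 mm, Ī = 63 278 661 mm⁴.
By symmetry the centroid is at mid-width, x̄ = 105 mm.
All pieces are centred on the centroidal y-axis, so I = ΣĪ (holes subtracted) = 29 331 339 mm⁴.
Extreme fibre distance c = 105 mm; S = I/c = 279 346 mm³.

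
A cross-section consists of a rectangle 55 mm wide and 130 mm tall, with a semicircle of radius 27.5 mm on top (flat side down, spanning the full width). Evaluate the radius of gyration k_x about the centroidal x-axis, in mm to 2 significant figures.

k_x ≈ 44 mm

Decompose the section into non-overlapping parts with the origin at the bottom-left of its bounding rectangle.
Rectangular body: 55 × 130, A = 7 150 mm², y = 65 mm, Ī = 10 069 583 mm⁴.
Semicircular cap: semicircle r = 27.5, A = 1 188 mm², y = 141.7 mm, Ī = 62 772 mm⁴.
Centroid: ȳ = ΣA·y / ΣA = 75.92 mm.
Transfer each piece to the centroidal x-axis using Ī + A·d² with d = y − 75.92:
  rectangular body: d = -10.92 mm → contributes +10 922 739 mm⁴
  semicircular cap: d = 65.75 mm → contributes +5 197 870 mm⁴
Total I = 16 120 609 mm⁴.
Radius of gyration: k = √(I/A) = √(16 120 609 / 8 338) = 43.97 mm.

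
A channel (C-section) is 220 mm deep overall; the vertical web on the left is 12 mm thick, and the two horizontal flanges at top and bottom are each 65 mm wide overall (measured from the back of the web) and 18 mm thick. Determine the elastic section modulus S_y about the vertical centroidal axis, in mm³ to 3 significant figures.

S_y ≈ 3.63 × 10⁴ mm³

Split into non-overlapping primitives; take the origin at the lower-left of the bounding box.
Web: 12 × 220, A = 2 640 mm², x = 6 mm, Ī = 31 680 mm⁴.
Top flange (beyond web): 53 × 18, A = 954 mm², x = 38.5 mm, Ī = 223 316 mm⁴.
Bottom flange (beyond web): 53 × 18, A = 954 mm², x = 38.5 mm, Ī = 223 316 mm⁴.
Centroid: x̄ = ΣA·x / ΣA = 19.635 mm.
Transfer each piece to the vertical centroidal axis using Ī + A·d² with d = x − 19.635:
  web: d = -13.635 mm → contributes +522 460 mm⁴
  top flange (beyond web): d = 18.865 mm → contributes +562 849 mm⁴
  bottom flange (beyond web): d = 18.865 mm → contributes +562 849 mm⁴
Total I = 1 648 157 mm⁴.
Extreme fibre distance c = 45.365 mm; S = I/c = 36 331 mm³.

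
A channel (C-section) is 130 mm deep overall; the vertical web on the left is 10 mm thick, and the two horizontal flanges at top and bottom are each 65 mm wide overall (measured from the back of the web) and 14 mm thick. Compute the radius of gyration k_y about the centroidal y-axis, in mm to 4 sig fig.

k_y ≈ 20.07 mm

Split into non-overlapping primitives; take the origin at the lower-left of the bounding box.
Web: 10 × 130, A = 1 300 mm², x = 5 mm, Ī = 10833.3 mm⁴.
Top flange (beyond web): 55 × 14, A = 770 mm², x = 37.5 mm, Ī = 194 104 mm⁴.
Bottom flange (beyond web): 55 × 14, A = 770 mm², x = 37.5 mm, Ī = 194 104 mm⁴.
Centroid: x̄ = ΣA·x / ΣA = 22.6232 mm.
Transfer each piece to the centroidal y-axis using Ī + A·d² with d = x − 22.6232:
  web: d = -17.6232 mm → contributes +414 585 mm⁴
  top flange (beyond web): d = 14.8768 mm → contributes +364 519 mm⁴
  bottom flange (beyond web): d = 14.8768 mm → contributes +364 519 mm⁴
Total I = 1 143 624 mm⁴.
Radius of gyration: k = √(I/A) = √(1 143 624 / 2 840) = 20.067 mm.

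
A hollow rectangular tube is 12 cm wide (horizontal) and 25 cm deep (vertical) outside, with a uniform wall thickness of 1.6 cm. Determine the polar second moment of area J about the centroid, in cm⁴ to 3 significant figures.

Decompose the section into non-overlapping parts with the origin at the bottom-left of its bounding rectangle.
Outer rectangle: 12 × 25, A = 300 cm², y = 12.5 cm, Ī = 15 625 cm⁴.
Inner void (subtracted): 8.8 × 21.8, A = 191.84 cm², y = 12.5 cm, Ī = 7597.5 cm⁴.
By symmetry the centroid is at mid-height, ȳ = 12.5 cm.
All pieces are centred on the centroidal x-axis, so I = ΣĪ (holes subtracted) = 8027.5 cm⁴.
Repeating about the centroidal y-axis gives I_y = 2 362 cm⁴.
Polar second moment: J = I_x + I_y = 10 389 cm⁴.

J ≈ 1.04 × 10⁴ cm⁴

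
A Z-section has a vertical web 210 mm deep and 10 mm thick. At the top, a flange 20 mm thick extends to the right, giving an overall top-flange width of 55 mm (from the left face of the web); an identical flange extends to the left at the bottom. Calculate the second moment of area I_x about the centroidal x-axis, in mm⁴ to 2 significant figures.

Break the section into simple shapes (no overlaps), measuring from the bottom-left corner of the bounding box.
Web: 10 × 210, A = 2 100 mm², y = 105 mm, Ī = 7 717 500 mm⁴.
Top flange (beyond web): 45 × 20, A = 900 mm², y = 200 mm, Ī = 30 000 mm⁴.
Bottom flange (beyond web): 45 × 20, A = 900 mm², y = 10 mm, Ī = 30 000 mm⁴.
Centroid: ȳ = ΣA·y / ΣA = 105 mm.
Transfer each piece to the centroidal x-axis using Ī + A·d² with d = y − 105:
  web: d = 0 mm → contributes +7 717 500 mm⁴
  top flange (beyond web): d = 95 mm → contributes +8 152 500 mm⁴
  bottom flange (beyond web): d = -95 mm → contributes +8 152 500 mm⁴
Total I = 24 022 500 mm⁴.

I_x ≈ 2.4 × 10⁷ mm⁴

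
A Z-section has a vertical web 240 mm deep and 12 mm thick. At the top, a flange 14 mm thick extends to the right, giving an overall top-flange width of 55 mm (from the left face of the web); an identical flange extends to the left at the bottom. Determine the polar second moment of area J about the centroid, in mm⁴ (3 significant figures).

Decompose the section into non-overlapping parts with the origin at the bottom-left of its bounding rectangle.
Web: 12 × 240, A = 2 880 mm², y = 120 mm, Ī = 13 824 000 mm⁴.
Top flange (beyond web): 43 × 14, A = 602 mm², y = 233 mm, Ī = 9832.7 mm⁴.
Bottom flange (beyond web): 43 × 14, A = 602 mm², y = 7 mm, Ī = 9832.7 mm⁴.
Centroid: ȳ = ΣA·y / ΣA = 120 mm.
Transfer each piece to the centroidal x-axis using Ī + A·d² with d = y − 120:
  web: d = 0 mm → contributes +13 824 000 mm⁴
  top flange (beyond web): d = 113 mm → contributes +7 696 771 mm⁴
  bottom flange (beyond web): d = -113 mm → contributes +7 696 771 mm⁴
Total I = 29 217 541 mm⁴.
For the y-axis: x̄ = 49 mm.
Repeating about the centroidal y-axis gives I_y = 1 130 601 mm⁴.
Polar second moment: J = I_x + I_y = 30 348 143 mm⁴.

J ≈ 3.03 × 10⁷ mm⁴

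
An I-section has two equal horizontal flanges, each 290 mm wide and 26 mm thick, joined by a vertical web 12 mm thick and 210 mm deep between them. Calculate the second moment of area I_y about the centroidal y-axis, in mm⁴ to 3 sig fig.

I_y ≈ 1.06 × 10⁸ mm⁴

Break the section into simple shapes (no overlaps), measuring from the bottom-left corner of the bounding box.
Bottom flange: 290 × 26, A = 7 540 mm², x = 145 mm, Ī = 52 842 833 mm⁴.
Web: 12 × 210, A = 2 520 mm², x = 145 mm, Ī = 30 240 mm⁴.
Top flange: 290 × 26, A = 7 540 mm², x = 145 mm, Ī = 52 842 833 mm⁴.
By symmetry the centroid is at mid-width, x̄ = 145 mm.
All pieces are centred on the centroidal y-axis, so I = ΣĪ = 105 715 907 mm⁴.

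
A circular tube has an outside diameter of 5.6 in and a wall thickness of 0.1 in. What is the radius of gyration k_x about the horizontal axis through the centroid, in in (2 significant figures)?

k_x ≈ 1.9 in

Break the section into simple shapes (no overlaps), measuring from the bottom-left corner of the bounding box.
Outer circle: ⌀5.6, A = 24.63 in², y = 2.8 in, Ī = 48.27 in⁴.
Bore (subtracted): ⌀5.4, A = 22.9 in², y = 2.8 in, Ī = 41.74 in⁴.
By symmetry the centroid is at mid-height, ȳ = 2.8 in.
All pieces are centred on the horizontal axis through the centroid, so I = ΣĪ (holes subtracted) = 6.536 in⁴.
Radius of gyration: k = √(I/A) = √(6.536 / 1.728) = 1.945 in.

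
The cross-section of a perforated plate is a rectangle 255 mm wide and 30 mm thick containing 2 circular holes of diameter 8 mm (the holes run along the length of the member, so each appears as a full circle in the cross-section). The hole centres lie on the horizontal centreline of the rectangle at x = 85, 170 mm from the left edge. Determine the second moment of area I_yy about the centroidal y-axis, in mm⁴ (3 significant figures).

Break the section into simple shapes (no overlaps), measuring from the bottom-left corner of the bounding box.
Plate: 255 × 30, A = 7 650 mm², x = 127.5 mm, Ī = 41 453 438 mm⁴.
Hole 1 (subtracted): ⌀8, A = 50.265 mm², x = 85 mm, Ī = 201.06 mm⁴.
Hole 2 (subtracted): ⌀8, A = 50.265 mm², x = 170 mm, Ī = 201.06 mm⁴.
By symmetry the centroid is at mid-width, x̄ = 127.5 mm.
Transfer each piece to the centroidal y-axis using Ī + A·d² with d = x − 127.5:
  plate: d = 0 mm → contributes +41 453 438 mm⁴
  hole 1: d = -42.5 mm → contributes −90 993 mm⁴
  hole 2: d = 42.5 mm → contributes −90 993 mm⁴
Total I = 41 271 451 mm⁴.

I_yy ≈ 4.13 × 10⁷ mm⁴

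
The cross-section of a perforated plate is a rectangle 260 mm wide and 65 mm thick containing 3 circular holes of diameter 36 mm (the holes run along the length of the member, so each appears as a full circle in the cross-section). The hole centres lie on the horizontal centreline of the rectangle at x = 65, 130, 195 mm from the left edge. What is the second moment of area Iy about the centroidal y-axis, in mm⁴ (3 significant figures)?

Decompose the section into non-overlapping parts with the origin at the bottom-left of its bounding rectangle.
Plate: 260 × 65, A = 16 900 mm², x = 130 mm, Ī = 95 203 333 mm⁴.
Hole 1 (subtracted): ⌀36, A = 1017.9 mm², x = 65 mm, Ī = 82 448 mm⁴.
Hole 2 (subtracted): ⌀36, A = 1017.9 mm², x = 130 mm, Ī = 82 448 mm⁴.
Hole 3 (subtracted): ⌀36, A = 1017.9 mm², x = 195 mm, Ī = 82 448 mm⁴.
By symmetry the centroid is at mid-width, x̄ = 130 mm.
Transfer each piece to the centroidal y-axis using Ī + A·d² with d = x − 130:
  plate: d = 0 mm → contributes +95 203 333 mm⁴
  hole 1: d = -65 mm → contributes −4 382 974 mm⁴
  hole 2: d = 0 mm → contributes −82 448 mm⁴
  hole 3: d = 65 mm → contributes −4 382 974 mm⁴
Total I = 86 354 937 mm⁴.

Iy ≈ 8.64 × 10⁷ mm⁴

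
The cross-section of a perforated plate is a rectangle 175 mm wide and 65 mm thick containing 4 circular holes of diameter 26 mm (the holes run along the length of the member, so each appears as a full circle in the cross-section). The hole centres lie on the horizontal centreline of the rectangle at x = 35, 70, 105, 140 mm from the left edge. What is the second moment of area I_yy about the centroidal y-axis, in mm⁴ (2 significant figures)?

I_yy ≈ 2.6 × 10⁷ mm⁴

Treat the section as a set of non-overlapping primitives; coordinates are from the bounding-box lower-left.
Plate: 175 × 65, A = 11 375 mm², x = 87.5 mm, Ī = 29 029 948 mm⁴.
Hole 1 (subtracted): ⌀26, A = 530.9 mm², x = 35 mm, Ī = 22 432 mm⁴.
Hole 2 (subtracted): ⌀26, A = 530.9 mm², x = 70 mm, Ī = 22 432 mm⁴.
Hole 3 (subtracted): ⌀26, A = 530.9 mm², x = 105 mm, Ī = 22 432 mm⁴.
Hole 4 (subtracted): ⌀26, A = 530.9 mm², x = 140 mm, Ī = 22 432 mm⁴.
By symmetry the centroid is at mid-width, x̄ = 87.5 mm.
Transfer each piece to the centroidal y-axis using Ī + A·d² with d = x − 87.5:
  plate: d = 0 mm → contributes +29 029 948 mm⁴
  hole 1: d = -52.5 mm → contributes −1 485 805 mm⁴
  hole 2: d = -17.5 mm → contributes −185 029 mm⁴
  hole 3: d = 17.5 mm → contributes −185 029 mm⁴
  hole 4: d = 52.5 mm → contributes −1 485 805 mm⁴
Total I = 25 688 280 mm⁴.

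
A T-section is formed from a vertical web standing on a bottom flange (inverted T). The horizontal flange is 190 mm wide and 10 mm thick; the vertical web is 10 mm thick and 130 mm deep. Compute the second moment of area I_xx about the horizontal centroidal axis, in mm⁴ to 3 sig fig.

Decompose the section into non-overlapping parts with the origin at the bottom-left of its bounding rectangle.
Flange: 190 × 10, A = 1 900 mm², y = 5 mm, Ī = 15 833 mm⁴.
Web: 10 × 130, A = 1 300 mm², y = 75 mm, Ī = 1 830 833 mm⁴.
Centroid: ȳ = ΣA·y / ΣA = 33.438 mm.
Transfer each piece to the horizontal centroidal axis using Ī + A·d² with d = y − 33.438:
  flange: d = -28.438 mm → contributes +1 552 347 mm⁴
  web: d = 41.563 mm → contributes +4 076 507 mm⁴
Total I = 5 628 854 mm⁴.

I_xx ≈ 5.63 × 10⁶ mm⁴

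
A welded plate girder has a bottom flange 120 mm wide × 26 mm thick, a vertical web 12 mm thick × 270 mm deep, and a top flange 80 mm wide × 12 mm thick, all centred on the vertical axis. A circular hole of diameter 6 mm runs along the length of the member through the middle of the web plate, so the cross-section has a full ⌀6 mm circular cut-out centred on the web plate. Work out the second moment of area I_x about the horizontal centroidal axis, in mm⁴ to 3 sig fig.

I_x ≈ 9.27 × 10⁷ mm⁴

Split into non-overlapping primitives; take the origin at the lower-left of the bounding box.
Bottom plate: 120 × 26, A = 3 120 mm², y = 13 mm, Ī = 175 760 mm⁴.
Web plate: 12 × 270, A = 3 240 mm², y = 161 mm, Ī = 19 683 000 mm⁴.
Top plate: 80 × 12, A = 960 mm², y = 302 mm, Ī = 11 520 mm⁴.
Hole (subtracted): ⌀6, A = 28.274 mm², y = 161 mm, Ī = 63.617 mm⁴.
Centroid: ȳ = ΣA·y / ΣA = 116.24 mm.
Transfer each piece to the horizontal centroidal axis using Ī + A·d² with d = y − 116.24:
  bottom plate: d = -103.24 mm → contributes +33 428 297 mm⁴
  web plate: d = 44.763 mm → contributes +26 175 092 mm⁴
  top plate: d = 185.76 mm → contributes +33 139 120 mm⁴
  hole: d = 44.763 mm → contributes −56 718 mm⁴
Total I = 92 685 792 mm⁴.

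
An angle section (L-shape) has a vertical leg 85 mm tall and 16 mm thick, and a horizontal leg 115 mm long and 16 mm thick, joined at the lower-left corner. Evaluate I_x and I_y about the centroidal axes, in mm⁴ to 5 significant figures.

Split into non-overlapping primitives; take the origin at the lower-left of the bounding box.
Vertical leg: 16 × 85, A = 1 360 mm², y = 42.5 mm, Ī = 818833.3 mm⁴.
Horizontal leg (remainder): 99 × 16, A = 1 584 mm², y = 8 mm, Ī = 33 792 mm⁴.
Centroid: ȳ = ΣA·y / ΣA = 23.9375 mm.
Transfer each piece to the centroidal x-axis using Ī + A·d² with d = y − 23.9375:
  vertical leg: d = 18.5625 mm → contributes +1 287 444 mm⁴
  horizontal leg (remainder): d = -15.9375 mm → contributes +436134.2 mm⁴
Total I = 1 723 578 mm⁴.
For the y-axis: x̄ = 38.9375 mm.
Repeating about the centroidal y-axis gives I_y = 3 742 058 mm⁴.

I_x ≈ 1.7236 × 10⁶ mm⁴, I_y ≈ 3.7421 × 10⁶ mm⁴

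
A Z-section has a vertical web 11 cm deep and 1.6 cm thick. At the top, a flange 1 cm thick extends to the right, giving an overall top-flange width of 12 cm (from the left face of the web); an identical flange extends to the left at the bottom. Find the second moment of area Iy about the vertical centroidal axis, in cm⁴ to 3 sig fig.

Decompose the section into non-overlapping parts with the origin at the bottom-left of its bounding rectangle.
Web: 1.6 × 11, A = 17.6 cm², x = 11.2 cm, Ī = 3.7547 cm⁴.
Top flange (beyond web): 10.4 × 1, A = 10.4 cm², x = 17.2 cm, Ī = 93.739 cm⁴.
Bottom flange (beyond web): 10.4 × 1, A = 10.4 cm², x = 5.2 cm, Ī = 93.739 cm⁴.
Centroid: x̄ = ΣA·x / ΣA = 11.2 cm.
Transfer each piece to the vertical centroidal axis using Ī + A·d² with d = x − 11.2:
  web: d = 0 cm → contributes +3.7547 cm⁴
  top flange (beyond web): d = 6 cm → contributes +468.14 cm⁴
  bottom flange (beyond web): d = -6 cm → contributes +468.14 cm⁴
Total I = 940.03 cm⁴.

Iy ≈ 940 cm⁴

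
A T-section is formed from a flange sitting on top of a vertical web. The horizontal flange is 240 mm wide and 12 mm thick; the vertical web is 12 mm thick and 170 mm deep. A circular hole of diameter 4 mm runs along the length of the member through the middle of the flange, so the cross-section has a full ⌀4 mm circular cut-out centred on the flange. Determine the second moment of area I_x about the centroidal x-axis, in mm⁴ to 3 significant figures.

I_x ≈ 1.48 × 10⁷ mm⁴

Break the section into simple shapes (no overlaps), measuring from the bottom-left corner of the bounding box.
Flange: 240 × 12, A = 2 880 mm², y = 176 mm, Ī = 34 560 mm⁴.
Web: 12 × 170, A = 2 040 mm², y = 85 mm, Ī = 4 913 000 mm⁴.
Hole (subtracted): ⌀4, A = 12.566 mm², y = 176 mm, Ī = 12.566 mm⁴.
Centroid: ȳ = ΣA·y / ΣA = 138.17 mm.
Transfer each piece to the centroidal x-axis using Ī + A·d² with d = y − 138.17:
  flange: d = 37.828 mm → contributes +4 155 789 mm⁴
  web: d = -53.172 mm → contributes +10 680 543 mm⁴
  hole: d = 37.828 mm → contributes −17 995 mm⁴
Total I = 14 818 337 mm⁴.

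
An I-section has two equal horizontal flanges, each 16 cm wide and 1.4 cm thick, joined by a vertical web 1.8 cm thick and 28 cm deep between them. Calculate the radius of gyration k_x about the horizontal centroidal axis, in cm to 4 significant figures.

k_x ≈ 11.68 cm

Split into non-overlapping primitives; take the origin at the lower-left of the bounding box.
Bottom flange: 16 × 1.4, A = 22.4 cm², y = 0.7 cm, Ī = 3.65867 cm⁴.
Web: 1.8 × 28, A = 50.4 cm², y = 15.4 cm, Ī = 3292.8 cm⁴.
Top flange: 16 × 1.4, A = 22.4 cm², y = 30.1 cm, Ī = 3.65867 cm⁴.
By symmetry the centroid is at mid-height, ȳ = 15.4 cm.
Transfer each piece to the horizontal centroidal axis using Ī + A·d² with d = y − 15.4:
  bottom flange: d = -14.7 cm → contributes +4844.07 cm⁴
  web: d = 0 cm → contributes +3292.8 cm⁴
  top flange: d = 14.7 cm → contributes +4844.07 cm⁴
Total I = 12980.9 cm⁴.
Radius of gyration: k = √(I/A) = √(12980.9 / 95.2) = 11.6771 cm.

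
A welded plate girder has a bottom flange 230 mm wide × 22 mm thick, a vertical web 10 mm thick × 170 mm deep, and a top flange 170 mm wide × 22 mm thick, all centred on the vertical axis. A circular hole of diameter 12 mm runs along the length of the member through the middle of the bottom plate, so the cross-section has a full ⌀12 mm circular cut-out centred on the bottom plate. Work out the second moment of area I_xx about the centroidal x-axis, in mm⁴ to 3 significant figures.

Treat the section as a set of non-overlapping primitives; coordinates are from the bounding-box lower-left.
Bottom plate: 230 × 22, A = 5 060 mm², y = 11 mm, Ī = 204 087 mm⁴.
Web plate: 10 × 170, A = 1 700 mm², y = 107 mm, Ī = 4 094 167 mm⁴.
Top plate: 170 × 22, A = 3 740 mm², y = 203 mm, Ī = 150 847 mm⁴.
Hole (subtracted): ⌀12, A = 113.1 mm², y = 11 mm, Ī = 1017.9 mm⁴.
Centroid: ȳ = ΣA·y / ΣA = 95.845 mm.
Transfer each piece to the centroidal x-axis using Ī + A·d² with d = y − 95.845:
  bottom plate: d = -84.845 mm → contributes +36 629 645 mm⁴
  web plate: d = 11.155 mm → contributes +4 305 693 mm⁴
  top plate: d = 107.15 mm → contributes +43 094 002 mm⁴
  hole: d = -84.845 mm → contributes −815 175 mm⁴
Total I = 83 214 165 mm⁴.

I_xx ≈ 8.32 × 10⁷ mm⁴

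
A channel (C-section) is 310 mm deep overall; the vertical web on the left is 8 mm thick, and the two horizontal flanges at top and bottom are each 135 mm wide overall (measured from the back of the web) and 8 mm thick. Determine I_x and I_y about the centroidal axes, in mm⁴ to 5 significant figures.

I_x ≈ 6.6203 × 10⁷ mm⁴, I_y ≈ 7.8332 × 10⁶ mm⁴

Decompose the section into non-overlapping parts with the origin at the bottom-left of its bounding rectangle.
Web: 8 × 310, A = 2 480 mm², y = 155 mm, Ī = 19 860 667 mm⁴.
Top flange (beyond web): 127 × 8, A = 1 016 mm², y = 306 mm, Ī = 5418.667 mm⁴.
Bottom flange (beyond web): 127 × 8, A = 1 016 mm², y = 4 mm, Ī = 5418.667 mm⁴.
By symmetry the centroid is at mid-height, ȳ = 155 mm.
Transfer each piece to the centroidal x-axis using Ī + A·d² with d = y − 155:
  web: d = 0 mm → contributes +19 860 667 mm⁴
  top flange (beyond web): d = 151 mm → contributes +23 171 235 mm⁴
  bottom flange (beyond web): d = -151 mm → contributes +23 171 235 mm⁴
Total I = 66 203 136 mm⁴.
For the y-axis: x̄ = 34.39894 mm.
Repeating about the centroidal y-axis gives I_y = 7 833 186 mm⁴.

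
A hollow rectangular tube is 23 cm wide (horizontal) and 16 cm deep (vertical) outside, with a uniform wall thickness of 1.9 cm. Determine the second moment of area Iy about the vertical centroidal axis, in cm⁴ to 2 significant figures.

Treat the section as a set of non-overlapping primitives; coordinates are from the bounding-box lower-left.
Outer rectangle: 23 × 16, A = 368 cm², x = 11.5 cm, Ī = 16 223 cm⁴.
Inner void (subtracted): 19.2 × 12.2, A = 234.2 cm², x = 11.5 cm, Ī = 7 196 cm⁴.
By symmetry the centroid is at mid-width, x̄ = 11.5 cm.
All pieces are centred on the vertical centroidal axis, so I = ΣĪ (holes subtracted) = 9 027 cm⁴.

Iy ≈ 9000 cm⁴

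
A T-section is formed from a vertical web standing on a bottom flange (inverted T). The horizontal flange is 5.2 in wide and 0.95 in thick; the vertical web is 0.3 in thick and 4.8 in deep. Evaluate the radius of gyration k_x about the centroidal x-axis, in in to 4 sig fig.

k_x ≈ 1.391 in

Split into non-overlapping primitives; take the origin at the lower-left of the bounding box.
Flange: 5.2 × 0.95, A = 4.94 in², y = 0.475 in, Ī = 0.371529 in⁴.
Web: 0.3 × 4.8, A = 1.44 in², y = 3.35 in, Ī = 2.7648 in⁴.
Centroid: ȳ = ΣA·y / ΣA = 1.1239 in.
Transfer each piece to the centroidal x-axis using Ī + A·d² with d = y − 1.1239:
  flange: d = -0.648903 in → contributes +2.45164 in⁴
  web: d = 2.2261 in → contributes +9.90073 in⁴
Total I = 12.3524 in⁴.
Radius of gyration: k = √(I/A) = √(12.3524 / 6.38) = 1.39144 in.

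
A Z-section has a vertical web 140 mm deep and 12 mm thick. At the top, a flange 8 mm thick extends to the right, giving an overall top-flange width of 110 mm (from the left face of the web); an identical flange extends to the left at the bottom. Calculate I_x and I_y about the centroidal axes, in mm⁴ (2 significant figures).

I_x ≈ 9.6 × 10⁶ mm⁴, I_y ≈ 6.0 × 10⁶ mm⁴

Treat the section as a set of non-overlapping primitives; coordinates are from the bounding-box lower-left.
Web: 12 × 140, A = 1 680 mm², y = 70 mm, Ī = 2 744 000 mm⁴.
Top flange (beyond web): 98 × 8, A = 784 mm², y = 136 mm, Ī = 4 181 mm⁴.
Bottom flange (beyond web): 98 × 8, A = 784 mm², y = 4 mm, Ī = 4 181 mm⁴.
Centroid: ȳ = ΣA·y / ΣA = 70 mm.
Transfer each piece to the centroidal x-axis using Ī + A·d² with d = y − 70:
  web: d = 0 mm → contributes +2 744 000 mm⁴
  top flange (beyond web): d = 66 mm → contributes +3 419 285 mm⁴
  bottom flange (beyond web): d = -66 mm → contributes +3 419 285 mm⁴
Total I = 9 582 571 mm⁴.
For the y-axis: x̄ = 104 mm.
Repeating about the centroidal y-axis gives I_y = 6 018 283 mm⁴.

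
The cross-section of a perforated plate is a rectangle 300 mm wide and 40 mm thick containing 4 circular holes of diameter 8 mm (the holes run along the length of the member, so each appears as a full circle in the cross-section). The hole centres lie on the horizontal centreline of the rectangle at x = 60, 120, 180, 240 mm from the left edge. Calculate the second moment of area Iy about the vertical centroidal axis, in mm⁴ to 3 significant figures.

Iy ≈ 8.91 × 10⁷ mm⁴

Treat the section as a set of non-overlapping primitives; coordinates are from the bounding-box lower-left.
Plate: 300 × 40, A = 12 000 mm², x = 150 mm, Ī = 90 000 000 mm⁴.
Hole 1 (subtracted): ⌀8, A = 50.265 mm², x = 60 mm, Ī = 201.06 mm⁴.
Hole 2 (subtracted): ⌀8, A = 50.265 mm², x = 120 mm, Ī = 201.06 mm⁴.
Hole 3 (subtracted): ⌀8, A = 50.265 mm², x = 180 mm, Ī = 201.06 mm⁴.
Hole 4 (subtracted): ⌀8, A = 50.265 mm², x = 240 mm, Ī = 201.06 mm⁴.
By symmetry the centroid is at mid-width, x̄ = 150 mm.
Transfer each piece to the vertical centroidal axis using Ī + A·d² with d = x − 150:
  plate: d = 0 mm → contributes +90 000 000 mm⁴
  hole 1: d = -90 mm → contributes −407 351 mm⁴
  hole 2: d = -30 mm → contributes −45 440 mm⁴
  hole 3: d = 30 mm → contributes −45 440 mm⁴
  hole 4: d = 90 mm → contributes −407 351 mm⁴
Total I = 89 094 417 mm⁴.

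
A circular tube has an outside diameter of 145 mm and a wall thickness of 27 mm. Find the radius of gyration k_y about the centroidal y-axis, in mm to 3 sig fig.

Break the section into simple shapes (no overlaps), measuring from the bottom-left corner of the bounding box.
Outer circle: ⌀145, A = 16 513 mm², x = 72.5 mm, Ī = 21 699 109 mm⁴.
Bore (subtracted): ⌀91, A = 6503.9 mm², x = 72.5 mm, Ī = 3 366 166 mm⁴.
By symmetry the centroid is at mid-width, x̄ = 72.5 mm.
All pieces are centred on the centroidal y-axis, so I = ΣĪ (holes subtracted) = 18 332 944 mm⁴.
Radius of gyration: k = √(I/A) = √(18 332 944 / 10 009) = 42.797 mm.

k_y ≈ 42.8 mm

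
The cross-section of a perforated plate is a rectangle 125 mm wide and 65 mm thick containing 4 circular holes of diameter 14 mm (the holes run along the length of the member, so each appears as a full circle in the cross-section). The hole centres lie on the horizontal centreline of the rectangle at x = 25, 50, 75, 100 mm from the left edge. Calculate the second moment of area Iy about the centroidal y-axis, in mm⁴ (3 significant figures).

Split into non-overlapping primitives; take the origin at the lower-left of the bounding box.
Plate: 125 × 65, A = 8 125 mm², x = 62.5 mm, Ī = 10 579 427 mm⁴.
Hole 1 (subtracted): ⌀14, A = 153.94 mm², x = 25 mm, Ī = 1885.7 mm⁴.
Hole 2 (subtracted): ⌀14, A = 153.94 mm², x = 50 mm, Ī = 1885.7 mm⁴.
Hole 3 (subtracted): ⌀14, A = 153.94 mm², x = 75 mm, Ī = 1885.7 mm⁴.
Hole 4 (subtracted): ⌀14, A = 153.94 mm², x = 100 mm, Ī = 1885.7 mm⁴.
By symmetry the centroid is at mid-width, x̄ = 62.5 mm.
Transfer each piece to the centroidal y-axis using Ī + A·d² with d = x − 62.5:
  plate: d = 0 mm → contributes +10 579 427 mm⁴
  hole 1: d = -37.5 mm → contributes −218 361 mm⁴
  hole 2: d = -12.5 mm → contributes −25 939 mm⁴
  hole 3: d = 12.5 mm → contributes −25 939 mm⁴
  hole 4: d = 37.5 mm → contributes −218 361 mm⁴
Total I = 10 090 828 mm⁴.

Iy ≈ 1.01 × 10⁷ mm⁴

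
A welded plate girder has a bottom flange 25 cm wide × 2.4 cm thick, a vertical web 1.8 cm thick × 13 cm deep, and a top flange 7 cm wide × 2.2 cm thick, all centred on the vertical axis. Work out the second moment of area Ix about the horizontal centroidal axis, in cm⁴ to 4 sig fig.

Ix ≈ 3607 cm⁴

Break the section into simple shapes (no overlaps), measuring from the bottom-left corner of the bounding box.
Bottom plate: 25 × 2.4, A = 60 cm², y = 1.2 cm, Ī = 28.8 cm⁴.
Web plate: 1.8 × 13, A = 23.4 cm², y = 8.9 cm, Ī = 329.55 cm⁴.
Top plate: 7 × 2.2, A = 15.4 cm², y = 16.5 cm, Ī = 6.21133 cm⁴.
Centroid: ȳ = ΣA·y / ΣA = 5.4085 cm.
Transfer each piece to the horizontal centroidal axis using Ī + A·d² with d = y − 5.4085:
  bottom plate: d = -4.2085 cm → contributes +1091.49 cm⁴
  web plate: d = 3.4915 cm → contributes +614.809 cm⁴
  top plate: d = 11.0915 cm → contributes +1900.74 cm⁴
Total I = 3607.04 cm⁴.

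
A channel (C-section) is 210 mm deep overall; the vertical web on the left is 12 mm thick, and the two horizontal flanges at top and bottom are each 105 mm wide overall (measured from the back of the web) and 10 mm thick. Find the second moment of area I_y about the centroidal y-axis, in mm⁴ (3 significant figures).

I_y ≈ 4.32 × 10⁶ mm⁴

Split into non-overlapping primitives; take the origin at the lower-left of the bounding box.
Web: 12 × 210, A = 2 520 mm², x = 6 mm, Ī = 30 240 mm⁴.
Top flange (beyond web): 93 × 10, A = 930 mm², x = 58.5 mm, Ī = 670 298 mm⁴.
Bottom flange (beyond web): 93 × 10, A = 930 mm², x = 58.5 mm, Ī = 670 298 mm⁴.
Centroid: x̄ = ΣA·x / ΣA = 28.295 mm.
Transfer each piece to the centroidal y-axis using Ī + A·d² with d = x − 28.295:
  web: d = -22.295 mm → contributes +1 282 795 mm⁴
  top flange (beyond web): d = 30.205 mm → contributes +1 518 803 mm⁴
  bottom flange (beyond web): d = 30.205 mm → contributes +1 518 803 mm⁴
Total I = 4 320 400 mm⁴.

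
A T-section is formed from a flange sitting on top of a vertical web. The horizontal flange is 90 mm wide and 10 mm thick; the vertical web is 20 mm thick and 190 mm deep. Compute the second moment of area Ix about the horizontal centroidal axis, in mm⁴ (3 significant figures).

Ix ≈ 1.87 × 10⁷ mm⁴

Treat the section as a set of non-overlapping primitives; coordinates are from the bounding-box lower-left.
Flange: 90 × 10, A = 900 mm², y = 195 mm, Ī = 7 500 mm⁴.
Web: 20 × 190, A = 3 800 mm², y = 95 mm, Ī = 11 431 667 mm⁴.
Centroid: ȳ = ΣA·y / ΣA = 114.15 mm.
Transfer each piece to the horizontal centroidal axis using Ī + A·d² with d = y − 114.15:
  flange: d = 80.851 mm → contributes +5 890 705 mm⁴
  web: d = -19.149 mm → contributes +12 825 057 mm⁴
Total I = 18 715 762 mm⁴.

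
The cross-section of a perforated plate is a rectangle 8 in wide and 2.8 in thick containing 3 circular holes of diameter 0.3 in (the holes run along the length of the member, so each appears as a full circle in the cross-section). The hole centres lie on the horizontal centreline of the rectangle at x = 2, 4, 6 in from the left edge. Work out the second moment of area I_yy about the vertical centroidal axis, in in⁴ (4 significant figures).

I_yy ≈ 118.9 in⁴

Treat the section as a set of non-overlapping primitives; coordinates are from the bounding-box lower-left.
Plate: 8 × 2.8, A = 22.4 in², x = 4 in, Ī = 119.467 in⁴.
Hole 1 (subtracted): ⌀0.3, A = 0.0706858 in², x = 2 in, Ī = 0.000397608 in⁴.
Hole 2 (subtracted): ⌀0.3, A = 0.0706858 in², x = 4 in, Ī = 0.000397608 in⁴.
Hole 3 (subtracted): ⌀0.3, A = 0.0706858 in², x = 6 in, Ī = 0.000397608 in⁴.
By symmetry the centroid is at mid-width, x̄ = 4 in.
Transfer each piece to the vertical centroidal axis using Ī + A·d² with d = x − 4:
  plate: d = 0 in → contributes +119.467 in⁴
  hole 1: d = -2 in → contributes −0.283141 in⁴
  hole 2: d = 0 in → contributes −0.000397608 in⁴
  hole 3: d = 2 in → contributes −0.283141 in⁴
Total I = 118.9 in⁴.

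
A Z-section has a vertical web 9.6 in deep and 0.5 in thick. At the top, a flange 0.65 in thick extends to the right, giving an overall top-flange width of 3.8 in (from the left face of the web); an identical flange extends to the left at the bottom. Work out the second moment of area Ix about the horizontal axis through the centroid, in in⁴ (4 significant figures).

Ix ≈ 122.9 in⁴

Split into non-overlapping primitives; take the origin at the lower-left of the bounding box.
Web: 0.5 × 9.6, A = 4.8 in², y = 4.8 in, Ī = 36.864 in⁴.
Top flange (beyond web): 3.3 × 0.65, A = 2.145 in², y = 9.275 in, Ī = 0.0755219 in⁴.
Bottom flange (beyond web): 3.3 × 0.65, A = 2.145 in², y = 0.325 in, Ī = 0.0755219 in⁴.
Centroid: ȳ = ΣA·y / ΣA = 4.8 in.
Transfer each piece to the horizontal axis through the centroid using Ī + A·d² with d = y − 4.8:
  web: d = 0 in → contributes +36.864 in⁴
  top flange (beyond web): d = 4.475 in → contributes +43.0305 in⁴
  bottom flange (beyond web): d = -4.475 in → contributes +43.0305 in⁴
Total I = 122.925 in⁴.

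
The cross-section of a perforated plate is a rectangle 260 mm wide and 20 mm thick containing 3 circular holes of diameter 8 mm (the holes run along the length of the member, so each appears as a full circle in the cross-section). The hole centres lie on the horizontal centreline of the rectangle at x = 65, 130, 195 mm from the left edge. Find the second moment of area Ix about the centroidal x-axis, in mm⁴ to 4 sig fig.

Break the section into simple shapes (no overlaps), measuring from the bottom-left corner of the bounding box.
Plate: 260 × 20, A = 5 200 mm², y = 10 mm, Ī = 173 333 mm⁴.
Hole 1 (subtracted): ⌀8, A = 50.2655 mm², y = 10 mm, Ī = 201.062 mm⁴.
Hole 2 (subtracted): ⌀8, A = 50.2655 mm², y = 10 mm, Ī = 201.062 mm⁴.
Hole 3 (subtracted): ⌀8, A = 50.2655 mm², y = 10 mm, Ī = 201.062 mm⁴.
By symmetry the centroid is at mid-height, ȳ = 10 mm.
All pieces are centred on the centroidal x-axis, so I = ΣĪ (holes subtracted) = 172 730 mm⁴.

Ix ≈ 1.727 × 10⁵ mm⁴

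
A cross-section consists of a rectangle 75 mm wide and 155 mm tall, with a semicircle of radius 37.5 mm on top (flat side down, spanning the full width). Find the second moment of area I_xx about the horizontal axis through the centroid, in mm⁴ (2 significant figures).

I_xx ≈ 4.0 × 10⁷ mm⁴

Break the section into simple shapes (no overlaps), measuring from the bottom-left corner of the bounding box.
Rectangular body: 75 × 155, A = 11 625 mm², y = 77.5 mm, Ī = 23 274 219 mm⁴.
Semicircular cap: semicircle r = 37.5, A = 2 209 mm², y = 170.9 mm, Ī = 217 049 mm⁴.
Centroid: ȳ = ΣA·y / ΣA = 92.42 mm.
Transfer each piece to the horizontal axis through the centroid using Ī + A·d² with d = y − 92.42:
  rectangular body: d = -14.92 mm → contributes +25 860 670 mm⁴
  semicircular cap: d = 78.5 mm → contributes +13 828 827 mm⁴
Total I = 39 689 497 mm⁴.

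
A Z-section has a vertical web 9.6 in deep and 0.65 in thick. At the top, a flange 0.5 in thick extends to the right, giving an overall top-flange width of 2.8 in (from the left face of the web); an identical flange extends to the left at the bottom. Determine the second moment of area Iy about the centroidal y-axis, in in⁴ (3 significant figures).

Decompose the section into non-overlapping parts with the origin at the bottom-left of its bounding rectangle.
Web: 0.65 × 9.6, A = 6.24 in², x = 2.475 in, Ī = 0.2197 in⁴.
Top flange (beyond web): 2.15 × 0.5, A = 1.075 in², x = 3.875 in, Ī = 0.4141 in⁴.
Bottom flange (beyond web): 2.15 × 0.5, A = 1.075 in², x = 1.075 in, Ī = 0.4141 in⁴.
Centroid: x̄ = ΣA·x / ΣA = 2.475 in.
Transfer each piece to the centroidal y-axis using Ī + A·d² with d = x − 2.475:
  web: d = 0 in → contributes +0.2197 in⁴
  top flange (beyond web): d = 1.4 in → contributes +2.5211 in⁴
  bottom flange (beyond web): d = -1.4 in → contributes +2.5211 in⁴
Total I = 5.2619 in⁴.

Iy ≈ 5.26 in⁴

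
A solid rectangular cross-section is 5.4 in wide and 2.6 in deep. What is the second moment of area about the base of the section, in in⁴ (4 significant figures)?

The section: 5.4 × 2.6, A = 14.04 in², y = 1.3 in, Ī = 7.9092 in⁴.
Transfer it to a horizontal axis along the bottom face using Ī + A·d² with d = y − 0:
  the section: d = 1.3 in → contributes +31.6368 in⁴
Total I = 31.6368 in⁴.

I_base ≈ 31.64 in⁴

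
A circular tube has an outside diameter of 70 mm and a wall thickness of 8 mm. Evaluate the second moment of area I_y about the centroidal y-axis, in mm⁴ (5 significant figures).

Split into non-overlapping primitives; take the origin at the lower-left of the bounding box.
Outer circle: ⌀70, A = 3848.451 mm², x = 35 mm, Ī = 1 178 588 mm⁴.
Bore (subtracted): ⌀54, A = 2290.221 mm², x = 35 mm, Ī = 417392.8 mm⁴.
By symmetry the centroid is at mid-width, x̄ = 35 mm.
All pieces are centred on the centroidal y-axis, so I = ΣĪ (holes subtracted) = 761195.3 mm⁴.

I_y ≈ 7.6120 × 10⁵ mm⁴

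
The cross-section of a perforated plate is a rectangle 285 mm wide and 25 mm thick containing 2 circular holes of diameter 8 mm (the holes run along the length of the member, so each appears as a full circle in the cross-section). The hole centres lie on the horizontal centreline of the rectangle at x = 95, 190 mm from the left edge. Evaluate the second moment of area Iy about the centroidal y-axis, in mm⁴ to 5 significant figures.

Iy ≈ 4.8000 × 10⁷ mm⁴

Split into non-overlapping primitives; take the origin at the lower-left of the bounding box.
Plate: 285 × 25, A = 7 125 mm², x = 142.5 mm, Ī = 48 227 344 mm⁴.
Hole 1 (subtracted): ⌀8, A = 50.26548 mm², x = 95 mm, Ī = 201.0619 mm⁴.
Hole 2 (subtracted): ⌀8, A = 50.26548 mm², x = 190 mm, Ī = 201.0619 mm⁴.
By symmetry the centroid is at mid-width, x̄ = 142.5 mm.
Transfer each piece to the centroidal y-axis using Ī + A·d² with d = x − 142.5:
  plate: d = 0 mm → contributes +48 227 344 mm⁴
  hole 1: d = -47.5 mm → contributes −113612.6 mm⁴
  hole 2: d = 47.5 mm → contributes −113612.6 mm⁴
Total I = 48 000 119 mm⁴.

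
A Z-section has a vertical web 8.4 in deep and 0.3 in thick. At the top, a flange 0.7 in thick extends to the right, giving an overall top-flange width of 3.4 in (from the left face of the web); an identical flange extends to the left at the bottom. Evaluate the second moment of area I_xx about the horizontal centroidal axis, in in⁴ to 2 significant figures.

Break the section into simple shapes (no overlaps), measuring from the bottom-left corner of the bounding box.
Web: 0.3 × 8.4, A = 2.52 in², y = 4.2 in, Ī = 14.82 in⁴.
Top flange (beyond web): 3.1 × 0.7, A = 2.17 in², y = 8.05 in, Ī = 0.08861 in⁴.
Bottom flange (beyond web): 3.1 × 0.7, A = 2.17 in², y = 0.35 in, Ī = 0.08861 in⁴.
Centroid: ȳ = ΣA·y / ΣA = 4.2 in.
Transfer each piece to the horizontal centroidal axis using Ī + A·d² with d = y − 4.2:
  web: d = 0 in → contributes +14.82 in⁴
  top flange (beyond web): d = 3.85 in → contributes +32.25 in⁴
  bottom flange (beyond web): d = -3.85 in → contributes +32.25 in⁴
Total I = 79.32 in⁴.

I_xx ≈ 79 in⁴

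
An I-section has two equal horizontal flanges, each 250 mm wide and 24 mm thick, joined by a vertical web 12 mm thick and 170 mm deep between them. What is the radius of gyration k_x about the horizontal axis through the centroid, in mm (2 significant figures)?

Treat the section as a set of non-overlapping primitives; coordinates are from the bounding-box lower-left.
Bottom flange: 250 × 24, A = 6 000 mm², y = 12 mm, Ī = 288 000 mm⁴.
Web: 12 × 170, A = 2 040 mm², y = 109 mm, Ī = 4 913 000 mm⁴.
Top flange: 250 × 24, A = 6 000 mm², y = 206 mm, Ī = 288 000 mm⁴.
By symmetry the centroid is at mid-height, ȳ = 109 mm.
Transfer each piece to the horizontal axis through the centroid using Ī + A·d² with d = y − 109:
  bottom flange: d = -97 mm → contributes +56 742 000 mm⁴
  web: d = 0 mm → contributes +4 913 000 mm⁴
  top flange: d = 97 mm → contributes +56 742 000 mm⁴
Total I = 118 397 000 mm⁴.
Radius of gyration: k = √(I/A) = √(118 397 000 / 14 040) = 91.83 mm.

k_x ≈ 92 mm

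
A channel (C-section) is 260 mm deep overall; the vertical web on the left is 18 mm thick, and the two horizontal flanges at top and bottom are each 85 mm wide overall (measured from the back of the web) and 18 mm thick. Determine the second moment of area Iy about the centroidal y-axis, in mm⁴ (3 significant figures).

Split into non-overlapping primitives; take the origin at the lower-left of the bounding box.
Web: 18 × 260, A = 4 680 mm², x = 9 mm, Ī = 126 360 mm⁴.
Top flange (beyond web): 67 × 18, A = 1 206 mm², x = 51.5 mm, Ī = 451 145 mm⁴.
Bottom flange (beyond web): 67 × 18, A = 1 206 mm², x = 51.5 mm, Ī = 451 145 mm⁴.
Centroid: x̄ = ΣA·x / ΣA = 23.454 mm.
Transfer each piece to the centroidal y-axis using Ī + A·d² with d = x − 23.454:
  web: d = -14.454 mm → contributes +1 104 139 mm⁴
  top flange (beyond web): d = 28.046 mm → contributes +1 399 736 mm⁴
  bottom flange (beyond web): d = 28.046 mm → contributes +1 399 736 mm⁴
Total I = 3 903 612 mm⁴.

Iy ≈ 3.90 × 10⁶ mm⁴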